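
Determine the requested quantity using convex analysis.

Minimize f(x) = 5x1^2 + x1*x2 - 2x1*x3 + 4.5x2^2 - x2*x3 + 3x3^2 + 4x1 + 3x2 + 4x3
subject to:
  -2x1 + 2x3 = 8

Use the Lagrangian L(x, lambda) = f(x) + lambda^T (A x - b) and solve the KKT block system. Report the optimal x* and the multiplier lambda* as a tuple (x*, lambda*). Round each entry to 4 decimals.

Form the Lagrangian:
  L(x, lambda) = (1/2) x^T Q x + c^T x + lambda^T (A x - b)
Stationarity (grad_x L = 0): Q x + c + A^T lambda = 0.
Primal feasibility: A x = b.

This gives the KKT block system:
  [ Q   A^T ] [ x     ]   [-c ]
  [ A    0  ] [ lambda ] = [ b ]

Solving the linear system:
  x*      = (-2, 0.1111, 2)
  lambda* = (-9.9444)
  f(x*)   = 39.9444

x* = (-2, 0.1111, 2), lambda* = (-9.9444)


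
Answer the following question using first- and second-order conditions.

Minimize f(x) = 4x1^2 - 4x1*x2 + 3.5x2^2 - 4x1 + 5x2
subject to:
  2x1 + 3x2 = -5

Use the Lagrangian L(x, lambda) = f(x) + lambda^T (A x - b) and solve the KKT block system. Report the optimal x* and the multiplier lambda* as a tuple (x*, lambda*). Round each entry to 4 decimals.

Form the Lagrangian:
  L(x, lambda) = (1/2) x^T Q x + c^T x + lambda^T (A x - b)
Stationarity (grad_x L = 0): Q x + c + A^T lambda = 0.
Primal feasibility: A x = b.

This gives the KKT block system:
  [ Q   A^T ] [ x     ]   [-c ]
  [ A    0  ] [ lambda ] = [ b ]

Solving the linear system:
  x*      = (-0.4324, -1.3784)
  lambda* = (0.973)
  f(x*)   = -0.1486

x* = (-0.4324, -1.3784), lambda* = (0.973)


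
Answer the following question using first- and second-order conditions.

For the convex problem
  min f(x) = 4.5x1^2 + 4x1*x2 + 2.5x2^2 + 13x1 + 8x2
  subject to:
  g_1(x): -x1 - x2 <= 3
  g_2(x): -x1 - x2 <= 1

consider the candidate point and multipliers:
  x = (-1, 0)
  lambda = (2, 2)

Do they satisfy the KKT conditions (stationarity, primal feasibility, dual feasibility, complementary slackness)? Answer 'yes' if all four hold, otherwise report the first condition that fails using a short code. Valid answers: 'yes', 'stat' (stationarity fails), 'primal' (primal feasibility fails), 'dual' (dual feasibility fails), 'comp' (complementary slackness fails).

Gradient of f: grad f(x) = Q x + c = (4, 4)
Constraint values g_i(x) = a_i^T x - b_i:
  g_1((-1, 0)) = -2
  g_2((-1, 0)) = 0
Stationarity residual: grad f(x) + sum_i lambda_i a_i = (0, 0)
  -> stationarity OK
Primal feasibility (all g_i <= 0): OK
Dual feasibility (all lambda_i >= 0): OK
Complementary slackness (lambda_i * g_i(x) = 0 for all i): FAILS

Verdict: the first failing condition is complementary_slackness -> comp.

comp


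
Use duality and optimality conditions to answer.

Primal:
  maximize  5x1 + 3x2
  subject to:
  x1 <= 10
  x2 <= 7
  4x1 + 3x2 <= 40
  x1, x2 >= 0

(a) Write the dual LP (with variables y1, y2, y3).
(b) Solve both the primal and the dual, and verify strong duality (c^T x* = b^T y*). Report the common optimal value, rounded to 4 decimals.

The standard primal-dual pair for 'max c^T x s.t. A x <= b, x >= 0' is:
  Dual:  min b^T y  s.t.  A^T y >= c,  y >= 0.

So the dual LP is:
  minimize  10y1 + 7y2 + 40y3
  subject to:
    y1 + 4y3 >= 5
    y2 + 3y3 >= 3
    y1, y2, y3 >= 0

Solving the primal: x* = (10, 0).
  primal value c^T x* = 50.
Solving the dual: y* = (1, 0, 1).
  dual value b^T y* = 50.
Strong duality: c^T x* = b^T y*. Confirmed.

50


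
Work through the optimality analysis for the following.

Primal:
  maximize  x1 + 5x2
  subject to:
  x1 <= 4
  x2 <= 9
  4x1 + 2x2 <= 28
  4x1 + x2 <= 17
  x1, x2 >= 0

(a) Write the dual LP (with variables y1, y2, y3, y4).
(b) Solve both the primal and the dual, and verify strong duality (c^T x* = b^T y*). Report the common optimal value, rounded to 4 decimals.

The standard primal-dual pair for 'max c^T x s.t. A x <= b, x >= 0' is:
  Dual:  min b^T y  s.t.  A^T y >= c,  y >= 0.

So the dual LP is:
  minimize  4y1 + 9y2 + 28y3 + 17y4
  subject to:
    y1 + 4y3 + 4y4 >= 1
    y2 + 2y3 + y4 >= 5
    y1, y2, y3, y4 >= 0

Solving the primal: x* = (2, 9).
  primal value c^T x* = 47.
Solving the dual: y* = (0, 4.75, 0, 0.25).
  dual value b^T y* = 47.
Strong duality: c^T x* = b^T y*. Confirmed.

47


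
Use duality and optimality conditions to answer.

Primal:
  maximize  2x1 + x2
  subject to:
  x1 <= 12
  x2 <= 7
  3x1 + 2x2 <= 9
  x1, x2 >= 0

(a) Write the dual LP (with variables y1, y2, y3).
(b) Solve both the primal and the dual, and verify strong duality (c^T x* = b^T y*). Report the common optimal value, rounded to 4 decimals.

The standard primal-dual pair for 'max c^T x s.t. A x <= b, x >= 0' is:
  Dual:  min b^T y  s.t.  A^T y >= c,  y >= 0.

So the dual LP is:
  minimize  12y1 + 7y2 + 9y3
  subject to:
    y1 + 3y3 >= 2
    y2 + 2y3 >= 1
    y1, y2, y3 >= 0

Solving the primal: x* = (3, 0).
  primal value c^T x* = 6.
Solving the dual: y* = (0, 0, 0.6667).
  dual value b^T y* = 6.
Strong duality: c^T x* = b^T y*. Confirmed.

6


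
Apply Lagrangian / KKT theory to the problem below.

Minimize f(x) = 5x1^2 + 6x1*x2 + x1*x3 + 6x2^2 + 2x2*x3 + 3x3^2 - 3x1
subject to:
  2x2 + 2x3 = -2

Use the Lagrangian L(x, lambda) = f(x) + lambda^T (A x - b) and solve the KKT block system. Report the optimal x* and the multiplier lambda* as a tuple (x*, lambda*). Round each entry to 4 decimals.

Form the Lagrangian:
  L(x, lambda) = (1/2) x^T Q x + c^T x + lambda^T (A x - b)
Stationarity (grad_x L = 0): Q x + c + A^T lambda = 0.
Primal feasibility: A x = b.

This gives the KKT block system:
  [ Q   A^T ] [ x     ]   [-c ]
  [ A    0  ] [ lambda ] = [ b ]

Solving the linear system:
  x*      = (0.6609, -0.5217, -0.4783)
  lambda* = (1.6261)
  f(x*)   = 0.6348

x* = (0.6609, -0.5217, -0.4783), lambda* = (1.6261)


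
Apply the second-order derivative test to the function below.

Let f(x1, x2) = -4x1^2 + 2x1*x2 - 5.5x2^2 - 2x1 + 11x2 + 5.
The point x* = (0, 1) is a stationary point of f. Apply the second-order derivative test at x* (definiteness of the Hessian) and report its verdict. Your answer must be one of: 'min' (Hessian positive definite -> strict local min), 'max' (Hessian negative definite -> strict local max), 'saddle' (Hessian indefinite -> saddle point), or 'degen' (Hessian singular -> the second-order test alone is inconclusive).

Compute the Hessian H = grad^2 f:
  H = [[-8, 2], [2, -11]]
Verify stationarity: grad f(x*) = H x* + g = (0, 0).
Eigenvalues of H: -12, -7.
Both eigenvalues < 0, so H is negative definite -> x* is a strict local max.

max


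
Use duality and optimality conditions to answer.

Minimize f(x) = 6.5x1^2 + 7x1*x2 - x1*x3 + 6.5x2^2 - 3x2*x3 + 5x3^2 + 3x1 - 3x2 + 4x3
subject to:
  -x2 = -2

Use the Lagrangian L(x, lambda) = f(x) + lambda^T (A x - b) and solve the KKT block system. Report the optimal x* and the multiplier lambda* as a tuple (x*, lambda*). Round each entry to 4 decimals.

Form the Lagrangian:
  L(x, lambda) = (1/2) x^T Q x + c^T x + lambda^T (A x - b)
Stationarity (grad_x L = 0): Q x + c + A^T lambda = 0.
Primal feasibility: A x = b.

This gives the KKT block system:
  [ Q   A^T ] [ x     ]   [-c ]
  [ A    0  ] [ lambda ] = [ b ]

Solving the linear system:
  x*      = (-1.3023, 2, 0.0698)
  lambda* = (13.6744)
  f(x*)   = 8.8605

x* = (-1.3023, 2, 0.0698), lambda* = (13.6744)


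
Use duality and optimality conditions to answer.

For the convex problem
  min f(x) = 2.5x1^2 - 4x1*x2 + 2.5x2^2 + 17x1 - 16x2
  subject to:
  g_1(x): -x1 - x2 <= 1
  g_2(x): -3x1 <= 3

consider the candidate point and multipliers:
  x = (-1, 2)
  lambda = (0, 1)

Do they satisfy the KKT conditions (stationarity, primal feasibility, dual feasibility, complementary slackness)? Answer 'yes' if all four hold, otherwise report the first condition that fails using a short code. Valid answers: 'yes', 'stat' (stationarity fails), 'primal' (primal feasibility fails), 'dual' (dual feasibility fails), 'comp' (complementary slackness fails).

Gradient of f: grad f(x) = Q x + c = (4, -2)
Constraint values g_i(x) = a_i^T x - b_i:
  g_1((-1, 2)) = -2
  g_2((-1, 2)) = 0
Stationarity residual: grad f(x) + sum_i lambda_i a_i = (1, -2)
  -> stationarity FAILS
Primal feasibility (all g_i <= 0): OK
Dual feasibility (all lambda_i >= 0): OK
Complementary slackness (lambda_i * g_i(x) = 0 for all i): OK

Verdict: the first failing condition is stationarity -> stat.

stat


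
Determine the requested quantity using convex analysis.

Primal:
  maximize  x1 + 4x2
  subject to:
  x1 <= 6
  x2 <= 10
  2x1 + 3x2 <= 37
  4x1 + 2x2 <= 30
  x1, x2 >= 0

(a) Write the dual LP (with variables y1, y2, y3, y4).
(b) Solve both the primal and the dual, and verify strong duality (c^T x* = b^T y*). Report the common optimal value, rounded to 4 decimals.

The standard primal-dual pair for 'max c^T x s.t. A x <= b, x >= 0' is:
  Dual:  min b^T y  s.t.  A^T y >= c,  y >= 0.

So the dual LP is:
  minimize  6y1 + 10y2 + 37y3 + 30y4
  subject to:
    y1 + 2y3 + 4y4 >= 1
    y2 + 3y3 + 2y4 >= 4
    y1, y2, y3, y4 >= 0

Solving the primal: x* = (2.5, 10).
  primal value c^T x* = 42.5.
Solving the dual: y* = (0, 3.5, 0, 0.25).
  dual value b^T y* = 42.5.
Strong duality: c^T x* = b^T y*. Confirmed.

42.5


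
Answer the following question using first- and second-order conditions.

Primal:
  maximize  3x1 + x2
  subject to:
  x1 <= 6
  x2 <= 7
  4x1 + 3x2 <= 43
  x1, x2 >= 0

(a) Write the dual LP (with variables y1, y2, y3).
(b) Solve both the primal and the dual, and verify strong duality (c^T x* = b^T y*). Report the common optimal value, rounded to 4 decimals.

The standard primal-dual pair for 'max c^T x s.t. A x <= b, x >= 0' is:
  Dual:  min b^T y  s.t.  A^T y >= c,  y >= 0.

So the dual LP is:
  minimize  6y1 + 7y2 + 43y3
  subject to:
    y1 + 4y3 >= 3
    y2 + 3y3 >= 1
    y1, y2, y3 >= 0

Solving the primal: x* = (6, 6.3333).
  primal value c^T x* = 24.3333.
Solving the dual: y* = (1.6667, 0, 0.3333).
  dual value b^T y* = 24.3333.
Strong duality: c^T x* = b^T y*. Confirmed.

24.3333


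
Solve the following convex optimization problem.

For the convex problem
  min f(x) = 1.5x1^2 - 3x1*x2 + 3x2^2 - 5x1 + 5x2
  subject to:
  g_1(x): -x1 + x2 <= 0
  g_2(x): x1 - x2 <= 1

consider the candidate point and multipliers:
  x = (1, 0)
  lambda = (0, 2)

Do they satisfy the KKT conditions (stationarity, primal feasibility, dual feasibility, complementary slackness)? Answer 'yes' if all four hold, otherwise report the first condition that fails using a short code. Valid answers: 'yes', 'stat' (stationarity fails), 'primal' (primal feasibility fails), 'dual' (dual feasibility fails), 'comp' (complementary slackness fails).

Gradient of f: grad f(x) = Q x + c = (-2, 2)
Constraint values g_i(x) = a_i^T x - b_i:
  g_1((1, 0)) = -1
  g_2((1, 0)) = 0
Stationarity residual: grad f(x) + sum_i lambda_i a_i = (0, 0)
  -> stationarity OK
Primal feasibility (all g_i <= 0): OK
Dual feasibility (all lambda_i >= 0): OK
Complementary slackness (lambda_i * g_i(x) = 0 for all i): OK

Verdict: yes, KKT holds.

yes


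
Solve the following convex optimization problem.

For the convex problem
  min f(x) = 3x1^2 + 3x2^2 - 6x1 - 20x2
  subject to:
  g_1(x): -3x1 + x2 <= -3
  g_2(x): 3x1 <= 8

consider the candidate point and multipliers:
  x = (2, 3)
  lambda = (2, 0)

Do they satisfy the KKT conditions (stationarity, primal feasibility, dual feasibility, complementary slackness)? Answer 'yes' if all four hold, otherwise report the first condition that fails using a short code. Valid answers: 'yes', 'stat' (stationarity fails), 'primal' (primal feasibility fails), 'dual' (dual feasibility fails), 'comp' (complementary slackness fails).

Gradient of f: grad f(x) = Q x + c = (6, -2)
Constraint values g_i(x) = a_i^T x - b_i:
  g_1((2, 3)) = 0
  g_2((2, 3)) = -2
Stationarity residual: grad f(x) + sum_i lambda_i a_i = (0, 0)
  -> stationarity OK
Primal feasibility (all g_i <= 0): OK
Dual feasibility (all lambda_i >= 0): OK
Complementary slackness (lambda_i * g_i(x) = 0 for all i): OK

Verdict: yes, KKT holds.

yes


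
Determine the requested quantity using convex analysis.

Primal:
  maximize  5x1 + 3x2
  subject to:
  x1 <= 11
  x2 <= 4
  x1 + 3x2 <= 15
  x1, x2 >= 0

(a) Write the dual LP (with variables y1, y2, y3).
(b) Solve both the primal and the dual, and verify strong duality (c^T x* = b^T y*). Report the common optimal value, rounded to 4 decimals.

The standard primal-dual pair for 'max c^T x s.t. A x <= b, x >= 0' is:
  Dual:  min b^T y  s.t.  A^T y >= c,  y >= 0.

So the dual LP is:
  minimize  11y1 + 4y2 + 15y3
  subject to:
    y1 + y3 >= 5
    y2 + 3y3 >= 3
    y1, y2, y3 >= 0

Solving the primal: x* = (11, 1.3333).
  primal value c^T x* = 59.
Solving the dual: y* = (4, 0, 1).
  dual value b^T y* = 59.
Strong duality: c^T x* = b^T y*. Confirmed.

59


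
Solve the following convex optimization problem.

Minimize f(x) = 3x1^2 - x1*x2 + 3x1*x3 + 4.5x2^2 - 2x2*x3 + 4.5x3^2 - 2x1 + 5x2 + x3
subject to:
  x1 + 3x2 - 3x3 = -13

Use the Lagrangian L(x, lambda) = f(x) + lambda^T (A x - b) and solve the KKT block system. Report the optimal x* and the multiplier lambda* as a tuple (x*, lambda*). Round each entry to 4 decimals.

Form the Lagrangian:
  L(x, lambda) = (1/2) x^T Q x + c^T x + lambda^T (A x - b)
Stationarity (grad_x L = 0): Q x + c + A^T lambda = 0.
Primal feasibility: A x = b.

This gives the KKT block system:
  [ Q   A^T ] [ x     ]   [-c ]
  [ A    0  ] [ lambda ] = [ b ]

Solving the linear system:
  x*      = (-1.7088, -2.0663, 1.6974)
  lambda* = (5.0943)
  f(x*)   = 30.5047

x* = (-1.7088, -2.0663, 1.6974), lambda* = (5.0943)


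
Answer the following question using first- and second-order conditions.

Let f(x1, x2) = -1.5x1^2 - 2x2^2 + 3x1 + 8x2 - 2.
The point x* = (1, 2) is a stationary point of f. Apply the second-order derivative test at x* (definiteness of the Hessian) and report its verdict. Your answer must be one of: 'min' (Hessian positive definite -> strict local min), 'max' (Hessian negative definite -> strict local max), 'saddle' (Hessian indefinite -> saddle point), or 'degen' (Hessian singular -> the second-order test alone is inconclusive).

Compute the Hessian H = grad^2 f:
  H = [[-3, 0], [0, -4]]
Verify stationarity: grad f(x*) = H x* + g = (0, 0).
Eigenvalues of H: -4, -3.
Both eigenvalues < 0, so H is negative definite -> x* is a strict local max.

max


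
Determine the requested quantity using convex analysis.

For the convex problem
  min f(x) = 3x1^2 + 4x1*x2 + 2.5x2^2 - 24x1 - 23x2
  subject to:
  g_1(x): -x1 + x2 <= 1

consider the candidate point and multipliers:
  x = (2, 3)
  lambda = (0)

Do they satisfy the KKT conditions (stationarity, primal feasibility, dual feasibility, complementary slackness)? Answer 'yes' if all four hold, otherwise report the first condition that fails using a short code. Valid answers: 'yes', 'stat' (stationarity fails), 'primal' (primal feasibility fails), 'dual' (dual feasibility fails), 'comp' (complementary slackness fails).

Gradient of f: grad f(x) = Q x + c = (0, 0)
Constraint values g_i(x) = a_i^T x - b_i:
  g_1((2, 3)) = 0
Stationarity residual: grad f(x) + sum_i lambda_i a_i = (0, 0)
  -> stationarity OK
Primal feasibility (all g_i <= 0): OK
Dual feasibility (all lambda_i >= 0): OK
Complementary slackness (lambda_i * g_i(x) = 0 for all i): OK

Verdict: yes, KKT holds.

yes


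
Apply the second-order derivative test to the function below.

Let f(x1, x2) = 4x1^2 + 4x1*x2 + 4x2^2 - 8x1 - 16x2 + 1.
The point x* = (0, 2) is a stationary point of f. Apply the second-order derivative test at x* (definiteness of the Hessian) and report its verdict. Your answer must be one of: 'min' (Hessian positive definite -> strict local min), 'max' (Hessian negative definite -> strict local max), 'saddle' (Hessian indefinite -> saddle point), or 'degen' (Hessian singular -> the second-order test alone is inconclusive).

Compute the Hessian H = grad^2 f:
  H = [[8, 4], [4, 8]]
Verify stationarity: grad f(x*) = H x* + g = (0, 0).
Eigenvalues of H: 4, 12.
Both eigenvalues > 0, so H is positive definite -> x* is a strict local min.

min


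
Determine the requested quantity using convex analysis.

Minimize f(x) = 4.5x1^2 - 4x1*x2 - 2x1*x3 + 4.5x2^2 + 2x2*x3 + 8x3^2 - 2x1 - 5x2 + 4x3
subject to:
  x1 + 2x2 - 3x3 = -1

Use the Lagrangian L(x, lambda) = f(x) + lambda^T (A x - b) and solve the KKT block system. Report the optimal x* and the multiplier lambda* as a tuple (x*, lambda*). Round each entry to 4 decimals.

Form the Lagrangian:
  L(x, lambda) = (1/2) x^T Q x + c^T x + lambda^T (A x - b)
Stationarity (grad_x L = 0): Q x + c + A^T lambda = 0.
Primal feasibility: A x = b.

This gives the KKT block system:
  [ Q   A^T ] [ x     ]   [-c ]
  [ A    0  ] [ lambda ] = [ b ]

Solving the linear system:
  x*      = (-0.0593, -0.1041, 0.2442)
  lambda* = (2.6057)
  f(x*)   = 2.1107

x* = (-0.0593, -0.1041, 0.2442), lambda* = (2.6057)


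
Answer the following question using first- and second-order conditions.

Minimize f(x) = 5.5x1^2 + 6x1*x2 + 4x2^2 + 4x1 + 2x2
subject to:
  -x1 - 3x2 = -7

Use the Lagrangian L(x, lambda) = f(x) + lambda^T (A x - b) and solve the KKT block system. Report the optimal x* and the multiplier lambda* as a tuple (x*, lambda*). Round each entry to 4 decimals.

Form the Lagrangian:
  L(x, lambda) = (1/2) x^T Q x + c^T x + lambda^T (A x - b)
Stationarity (grad_x L = 0): Q x + c + A^T lambda = 0.
Primal feasibility: A x = b.

This gives the KKT block system:
  [ Q   A^T ] [ x     ]   [-c ]
  [ A    0  ] [ lambda ] = [ b ]

Solving the linear system:
  x*      = (-1.4085, 2.8028)
  lambda* = (5.3239)
  f(x*)   = 18.6197

x* = (-1.4085, 2.8028), lambda* = (5.3239)


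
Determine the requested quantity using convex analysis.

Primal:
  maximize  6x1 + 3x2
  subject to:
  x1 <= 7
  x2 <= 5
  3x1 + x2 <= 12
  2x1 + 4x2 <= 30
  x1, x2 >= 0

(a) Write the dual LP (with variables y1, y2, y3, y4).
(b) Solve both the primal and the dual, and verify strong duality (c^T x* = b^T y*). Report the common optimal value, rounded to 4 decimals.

The standard primal-dual pair for 'max c^T x s.t. A x <= b, x >= 0' is:
  Dual:  min b^T y  s.t.  A^T y >= c,  y >= 0.

So the dual LP is:
  minimize  7y1 + 5y2 + 12y3 + 30y4
  subject to:
    y1 + 3y3 + 2y4 >= 6
    y2 + y3 + 4y4 >= 3
    y1, y2, y3, y4 >= 0

Solving the primal: x* = (2.3333, 5).
  primal value c^T x* = 29.
Solving the dual: y* = (0, 1, 2, 0).
  dual value b^T y* = 29.
Strong duality: c^T x* = b^T y*. Confirmed.

29


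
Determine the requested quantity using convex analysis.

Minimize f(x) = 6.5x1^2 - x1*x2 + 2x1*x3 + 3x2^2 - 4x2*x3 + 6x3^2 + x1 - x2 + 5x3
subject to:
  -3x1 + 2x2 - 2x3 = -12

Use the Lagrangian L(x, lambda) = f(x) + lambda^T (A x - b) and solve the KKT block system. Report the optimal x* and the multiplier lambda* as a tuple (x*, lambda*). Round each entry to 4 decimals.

Form the Lagrangian:
  L(x, lambda) = (1/2) x^T Q x + c^T x + lambda^T (A x - b)
Stationarity (grad_x L = 0): Q x + c + A^T lambda = 0.
Primal feasibility: A x = b.

This gives the KKT block system:
  [ Q   A^T ] [ x     ]   [-c ]
  [ A    0  ] [ lambda ] = [ b ]

Solving the linear system:
  x*      = (2.0685, -2.9247, -0.0274)
  lambda* = (10.2534)
  f(x*)   = 63.9486

x* = (2.0685, -2.9247, -0.0274), lambda* = (10.2534)


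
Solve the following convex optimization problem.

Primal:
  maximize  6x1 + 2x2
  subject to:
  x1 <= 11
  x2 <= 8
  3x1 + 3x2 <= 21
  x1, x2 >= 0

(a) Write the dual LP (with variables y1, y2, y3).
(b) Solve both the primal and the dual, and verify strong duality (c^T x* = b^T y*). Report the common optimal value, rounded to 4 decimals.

The standard primal-dual pair for 'max c^T x s.t. A x <= b, x >= 0' is:
  Dual:  min b^T y  s.t.  A^T y >= c,  y >= 0.

So the dual LP is:
  minimize  11y1 + 8y2 + 21y3
  subject to:
    y1 + 3y3 >= 6
    y2 + 3y3 >= 2
    y1, y2, y3 >= 0

Solving the primal: x* = (7, 0).
  primal value c^T x* = 42.
Solving the dual: y* = (0, 0, 2).
  dual value b^T y* = 42.
Strong duality: c^T x* = b^T y*. Confirmed.

42


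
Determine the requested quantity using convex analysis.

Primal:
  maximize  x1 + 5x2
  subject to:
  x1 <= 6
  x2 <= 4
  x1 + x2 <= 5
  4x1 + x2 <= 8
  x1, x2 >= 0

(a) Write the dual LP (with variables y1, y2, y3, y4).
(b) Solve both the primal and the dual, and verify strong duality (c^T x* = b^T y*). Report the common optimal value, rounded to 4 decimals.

The standard primal-dual pair for 'max c^T x s.t. A x <= b, x >= 0' is:
  Dual:  min b^T y  s.t.  A^T y >= c,  y >= 0.

So the dual LP is:
  minimize  6y1 + 4y2 + 5y3 + 8y4
  subject to:
    y1 + y3 + 4y4 >= 1
    y2 + y3 + y4 >= 5
    y1, y2, y3, y4 >= 0

Solving the primal: x* = (1, 4).
  primal value c^T x* = 21.
Solving the dual: y* = (0, 4.75, 0, 0.25).
  dual value b^T y* = 21.
Strong duality: c^T x* = b^T y*. Confirmed.

21


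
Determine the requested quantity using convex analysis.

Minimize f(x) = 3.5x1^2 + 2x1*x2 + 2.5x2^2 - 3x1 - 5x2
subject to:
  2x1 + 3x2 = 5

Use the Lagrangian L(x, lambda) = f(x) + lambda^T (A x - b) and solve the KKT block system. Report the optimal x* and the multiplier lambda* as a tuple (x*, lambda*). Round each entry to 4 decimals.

Form the Lagrangian:
  L(x, lambda) = (1/2) x^T Q x + c^T x + lambda^T (A x - b)
Stationarity (grad_x L = 0): Q x + c + A^T lambda = 0.
Primal feasibility: A x = b.

This gives the KKT block system:
  [ Q   A^T ] [ x     ]   [-c ]
  [ A    0  ] [ lambda ] = [ b ]

Solving the linear system:
  x*      = (0.2881, 1.4746)
  lambda* = (-0.9831)
  f(x*)   = -1.661

x* = (0.2881, 1.4746), lambda* = (-0.9831)


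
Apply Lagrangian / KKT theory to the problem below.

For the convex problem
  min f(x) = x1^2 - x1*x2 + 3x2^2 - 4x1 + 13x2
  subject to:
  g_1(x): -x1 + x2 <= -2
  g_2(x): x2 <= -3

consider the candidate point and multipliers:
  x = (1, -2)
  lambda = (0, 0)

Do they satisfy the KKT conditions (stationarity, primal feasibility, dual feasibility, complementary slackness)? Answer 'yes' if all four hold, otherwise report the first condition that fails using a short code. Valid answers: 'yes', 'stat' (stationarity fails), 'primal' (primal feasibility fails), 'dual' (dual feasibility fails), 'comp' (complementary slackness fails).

Gradient of f: grad f(x) = Q x + c = (0, 0)
Constraint values g_i(x) = a_i^T x - b_i:
  g_1((1, -2)) = -1
  g_2((1, -2)) = 1
Stationarity residual: grad f(x) + sum_i lambda_i a_i = (0, 0)
  -> stationarity OK
Primal feasibility (all g_i <= 0): FAILS
Dual feasibility (all lambda_i >= 0): OK
Complementary slackness (lambda_i * g_i(x) = 0 for all i): OK

Verdict: the first failing condition is primal_feasibility -> primal.

primal


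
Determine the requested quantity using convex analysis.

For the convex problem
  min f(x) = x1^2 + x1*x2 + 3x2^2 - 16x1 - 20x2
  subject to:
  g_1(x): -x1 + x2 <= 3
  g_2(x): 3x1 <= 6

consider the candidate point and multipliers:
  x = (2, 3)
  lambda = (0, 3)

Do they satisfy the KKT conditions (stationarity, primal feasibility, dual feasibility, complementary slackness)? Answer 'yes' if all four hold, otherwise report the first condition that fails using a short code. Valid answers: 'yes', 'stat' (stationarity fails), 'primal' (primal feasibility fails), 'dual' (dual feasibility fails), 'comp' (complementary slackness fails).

Gradient of f: grad f(x) = Q x + c = (-9, 0)
Constraint values g_i(x) = a_i^T x - b_i:
  g_1((2, 3)) = -2
  g_2((2, 3)) = 0
Stationarity residual: grad f(x) + sum_i lambda_i a_i = (0, 0)
  -> stationarity OK
Primal feasibility (all g_i <= 0): OK
Dual feasibility (all lambda_i >= 0): OK
Complementary slackness (lambda_i * g_i(x) = 0 for all i): OK

Verdict: yes, KKT holds.

yes


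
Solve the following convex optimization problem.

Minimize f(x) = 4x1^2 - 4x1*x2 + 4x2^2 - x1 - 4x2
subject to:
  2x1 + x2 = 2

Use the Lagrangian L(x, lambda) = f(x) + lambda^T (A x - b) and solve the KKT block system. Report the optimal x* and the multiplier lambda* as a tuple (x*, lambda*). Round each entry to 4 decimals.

Form the Lagrangian:
  L(x, lambda) = (1/2) x^T Q x + c^T x + lambda^T (A x - b)
Stationarity (grad_x L = 0): Q x + c + A^T lambda = 0.
Primal feasibility: A x = b.

This gives the KKT block system:
  [ Q   A^T ] [ x     ]   [-c ]
  [ A    0  ] [ lambda ] = [ b ]

Solving the linear system:
  x*      = (0.5893, 0.8214)
  lambda* = (-0.2143)
  f(x*)   = -1.7232

x* = (0.5893, 0.8214), lambda* = (-0.2143)


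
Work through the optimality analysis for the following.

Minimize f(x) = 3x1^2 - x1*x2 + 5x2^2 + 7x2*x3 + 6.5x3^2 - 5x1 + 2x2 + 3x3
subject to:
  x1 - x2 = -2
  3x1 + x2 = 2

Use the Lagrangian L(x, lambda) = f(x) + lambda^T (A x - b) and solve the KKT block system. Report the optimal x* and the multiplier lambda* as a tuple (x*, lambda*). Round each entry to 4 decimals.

Form the Lagrangian:
  L(x, lambda) = (1/2) x^T Q x + c^T x + lambda^T (A x - b)
Stationarity (grad_x L = 0): Q x + c + A^T lambda = 0.
Primal feasibility: A x = b.

This gives the KKT block system:
  [ Q   A^T ] [ x     ]   [-c ]
  [ A    0  ] [ lambda ] = [ b ]

Solving the linear system:
  x*      = (0, 2, -1.3077)
  lambda* = (11.3846, -1.4615)
  f(x*)   = 12.8846

x* = (0, 2, -1.3077), lambda* = (11.3846, -1.4615)


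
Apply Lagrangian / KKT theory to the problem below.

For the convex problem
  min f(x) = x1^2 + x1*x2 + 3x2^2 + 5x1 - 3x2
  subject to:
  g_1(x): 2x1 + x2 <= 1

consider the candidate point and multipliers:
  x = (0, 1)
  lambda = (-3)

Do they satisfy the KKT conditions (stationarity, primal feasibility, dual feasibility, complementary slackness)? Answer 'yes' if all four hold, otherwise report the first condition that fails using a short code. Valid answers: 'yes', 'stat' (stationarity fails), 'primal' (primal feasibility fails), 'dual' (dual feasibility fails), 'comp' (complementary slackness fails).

Gradient of f: grad f(x) = Q x + c = (6, 3)
Constraint values g_i(x) = a_i^T x - b_i:
  g_1((0, 1)) = 0
Stationarity residual: grad f(x) + sum_i lambda_i a_i = (0, 0)
  -> stationarity OK
Primal feasibility (all g_i <= 0): OK
Dual feasibility (all lambda_i >= 0): FAILS
Complementary slackness (lambda_i * g_i(x) = 0 for all i): OK

Verdict: the first failing condition is dual_feasibility -> dual.

dual


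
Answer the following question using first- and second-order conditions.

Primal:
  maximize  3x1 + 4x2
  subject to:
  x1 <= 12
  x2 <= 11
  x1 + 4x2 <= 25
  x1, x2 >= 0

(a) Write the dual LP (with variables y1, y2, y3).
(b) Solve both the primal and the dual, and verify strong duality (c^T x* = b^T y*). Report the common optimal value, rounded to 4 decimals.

The standard primal-dual pair for 'max c^T x s.t. A x <= b, x >= 0' is:
  Dual:  min b^T y  s.t.  A^T y >= c,  y >= 0.

So the dual LP is:
  minimize  12y1 + 11y2 + 25y3
  subject to:
    y1 + y3 >= 3
    y2 + 4y3 >= 4
    y1, y2, y3 >= 0

Solving the primal: x* = (12, 3.25).
  primal value c^T x* = 49.
Solving the dual: y* = (2, 0, 1).
  dual value b^T y* = 49.
Strong duality: c^T x* = b^T y*. Confirmed.

49


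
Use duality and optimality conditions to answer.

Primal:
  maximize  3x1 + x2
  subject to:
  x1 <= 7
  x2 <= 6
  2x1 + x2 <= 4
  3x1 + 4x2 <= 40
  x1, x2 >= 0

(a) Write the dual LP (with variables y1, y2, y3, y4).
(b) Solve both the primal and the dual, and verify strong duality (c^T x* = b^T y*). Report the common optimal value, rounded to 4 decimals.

The standard primal-dual pair for 'max c^T x s.t. A x <= b, x >= 0' is:
  Dual:  min b^T y  s.t.  A^T y >= c,  y >= 0.

So the dual LP is:
  minimize  7y1 + 6y2 + 4y3 + 40y4
  subject to:
    y1 + 2y3 + 3y4 >= 3
    y2 + y3 + 4y4 >= 1
    y1, y2, y3, y4 >= 0

Solving the primal: x* = (2, 0).
  primal value c^T x* = 6.
Solving the dual: y* = (0, 0, 1.5, 0).
  dual value b^T y* = 6.
Strong duality: c^T x* = b^T y*. Confirmed.

6


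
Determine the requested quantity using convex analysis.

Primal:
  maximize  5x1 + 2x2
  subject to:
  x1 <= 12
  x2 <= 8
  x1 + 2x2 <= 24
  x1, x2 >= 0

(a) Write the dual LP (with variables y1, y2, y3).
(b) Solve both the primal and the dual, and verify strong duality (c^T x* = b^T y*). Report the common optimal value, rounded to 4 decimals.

The standard primal-dual pair for 'max c^T x s.t. A x <= b, x >= 0' is:
  Dual:  min b^T y  s.t.  A^T y >= c,  y >= 0.

So the dual LP is:
  minimize  12y1 + 8y2 + 24y3
  subject to:
    y1 + y3 >= 5
    y2 + 2y3 >= 2
    y1, y2, y3 >= 0

Solving the primal: x* = (12, 6).
  primal value c^T x* = 72.
Solving the dual: y* = (4, 0, 1).
  dual value b^T y* = 72.
Strong duality: c^T x* = b^T y*. Confirmed.

72


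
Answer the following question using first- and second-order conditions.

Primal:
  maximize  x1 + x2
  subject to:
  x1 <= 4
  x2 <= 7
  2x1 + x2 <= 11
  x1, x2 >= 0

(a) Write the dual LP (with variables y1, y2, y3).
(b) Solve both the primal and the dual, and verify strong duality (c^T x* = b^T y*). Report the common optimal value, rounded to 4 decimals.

The standard primal-dual pair for 'max c^T x s.t. A x <= b, x >= 0' is:
  Dual:  min b^T y  s.t.  A^T y >= c,  y >= 0.

So the dual LP is:
  minimize  4y1 + 7y2 + 11y3
  subject to:
    y1 + 2y3 >= 1
    y2 + y3 >= 1
    y1, y2, y3 >= 0

Solving the primal: x* = (2, 7).
  primal value c^T x* = 9.
Solving the dual: y* = (0, 0.5, 0.5).
  dual value b^T y* = 9.
Strong duality: c^T x* = b^T y*. Confirmed.

9


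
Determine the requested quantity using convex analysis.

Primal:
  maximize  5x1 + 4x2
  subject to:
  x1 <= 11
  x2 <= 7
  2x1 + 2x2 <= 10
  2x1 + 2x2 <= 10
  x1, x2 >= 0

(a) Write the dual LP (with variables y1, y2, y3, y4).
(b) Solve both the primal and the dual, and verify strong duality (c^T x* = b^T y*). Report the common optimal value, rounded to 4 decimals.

The standard primal-dual pair for 'max c^T x s.t. A x <= b, x >= 0' is:
  Dual:  min b^T y  s.t.  A^T y >= c,  y >= 0.

So the dual LP is:
  minimize  11y1 + 7y2 + 10y3 + 10y4
  subject to:
    y1 + 2y3 + 2y4 >= 5
    y2 + 2y3 + 2y4 >= 4
    y1, y2, y3, y4 >= 0

Solving the primal: x* = (5, 0).
  primal value c^T x* = 25.
Solving the dual: y* = (0, 0, 2.5, 0).
  dual value b^T y* = 25.
Strong duality: c^T x* = b^T y*. Confirmed.

25


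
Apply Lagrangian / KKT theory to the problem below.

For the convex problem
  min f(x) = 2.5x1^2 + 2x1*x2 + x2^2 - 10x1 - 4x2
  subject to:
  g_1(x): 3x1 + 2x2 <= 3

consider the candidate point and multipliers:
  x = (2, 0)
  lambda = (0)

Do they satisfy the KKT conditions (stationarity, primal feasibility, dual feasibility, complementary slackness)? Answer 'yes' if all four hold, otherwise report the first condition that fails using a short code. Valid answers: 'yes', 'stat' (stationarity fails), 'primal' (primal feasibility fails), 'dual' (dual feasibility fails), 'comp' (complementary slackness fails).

Gradient of f: grad f(x) = Q x + c = (0, 0)
Constraint values g_i(x) = a_i^T x - b_i:
  g_1((2, 0)) = 3
Stationarity residual: grad f(x) + sum_i lambda_i a_i = (0, 0)
  -> stationarity OK
Primal feasibility (all g_i <= 0): FAILS
Dual feasibility (all lambda_i >= 0): OK
Complementary slackness (lambda_i * g_i(x) = 0 for all i): OK

Verdict: the first failing condition is primal_feasibility -> primal.

primal


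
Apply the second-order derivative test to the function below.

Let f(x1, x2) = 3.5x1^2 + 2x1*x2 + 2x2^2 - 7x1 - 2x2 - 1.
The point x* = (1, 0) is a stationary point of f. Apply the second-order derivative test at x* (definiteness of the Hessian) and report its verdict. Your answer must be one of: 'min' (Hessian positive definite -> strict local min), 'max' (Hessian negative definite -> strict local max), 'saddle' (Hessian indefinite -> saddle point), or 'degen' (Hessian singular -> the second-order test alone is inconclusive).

Compute the Hessian H = grad^2 f:
  H = [[7, 2], [2, 4]]
Verify stationarity: grad f(x*) = H x* + g = (0, 0).
Eigenvalues of H: 3, 8.
Both eigenvalues > 0, so H is positive definite -> x* is a strict local min.

min


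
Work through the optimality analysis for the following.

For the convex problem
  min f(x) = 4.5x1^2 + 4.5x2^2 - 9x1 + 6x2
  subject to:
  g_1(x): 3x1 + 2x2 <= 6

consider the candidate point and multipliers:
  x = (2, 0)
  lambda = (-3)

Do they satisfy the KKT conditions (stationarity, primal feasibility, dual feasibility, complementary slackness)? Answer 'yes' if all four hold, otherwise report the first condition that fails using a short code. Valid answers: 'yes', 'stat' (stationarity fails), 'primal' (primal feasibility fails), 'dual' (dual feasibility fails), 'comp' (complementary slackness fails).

Gradient of f: grad f(x) = Q x + c = (9, 6)
Constraint values g_i(x) = a_i^T x - b_i:
  g_1((2, 0)) = 0
Stationarity residual: grad f(x) + sum_i lambda_i a_i = (0, 0)
  -> stationarity OK
Primal feasibility (all g_i <= 0): OK
Dual feasibility (all lambda_i >= 0): FAILS
Complementary slackness (lambda_i * g_i(x) = 0 for all i): OK

Verdict: the first failing condition is dual_feasibility -> dual.

dual


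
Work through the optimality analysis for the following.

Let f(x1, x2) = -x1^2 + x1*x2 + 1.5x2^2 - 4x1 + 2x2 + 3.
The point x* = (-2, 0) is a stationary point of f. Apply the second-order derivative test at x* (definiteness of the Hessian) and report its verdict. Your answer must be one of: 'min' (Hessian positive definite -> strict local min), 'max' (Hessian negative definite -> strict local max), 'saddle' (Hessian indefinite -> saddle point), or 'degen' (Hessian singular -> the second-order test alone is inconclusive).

Compute the Hessian H = grad^2 f:
  H = [[-2, 1], [1, 3]]
Verify stationarity: grad f(x*) = H x* + g = (0, 0).
Eigenvalues of H: -2.1926, 3.1926.
Eigenvalues have mixed signs, so H is indefinite -> x* is a saddle point.

saddle


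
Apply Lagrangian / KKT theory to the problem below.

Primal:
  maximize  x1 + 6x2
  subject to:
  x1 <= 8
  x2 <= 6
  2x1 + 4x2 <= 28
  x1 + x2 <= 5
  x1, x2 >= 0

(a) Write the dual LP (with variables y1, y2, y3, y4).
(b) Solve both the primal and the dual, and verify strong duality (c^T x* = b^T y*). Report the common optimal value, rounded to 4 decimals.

The standard primal-dual pair for 'max c^T x s.t. A x <= b, x >= 0' is:
  Dual:  min b^T y  s.t.  A^T y >= c,  y >= 0.

So the dual LP is:
  minimize  8y1 + 6y2 + 28y3 + 5y4
  subject to:
    y1 + 2y3 + y4 >= 1
    y2 + 4y3 + y4 >= 6
    y1, y2, y3, y4 >= 0

Solving the primal: x* = (0, 5).
  primal value c^T x* = 30.
Solving the dual: y* = (0, 0, 0, 6).
  dual value b^T y* = 30.
Strong duality: c^T x* = b^T y*. Confirmed.

30


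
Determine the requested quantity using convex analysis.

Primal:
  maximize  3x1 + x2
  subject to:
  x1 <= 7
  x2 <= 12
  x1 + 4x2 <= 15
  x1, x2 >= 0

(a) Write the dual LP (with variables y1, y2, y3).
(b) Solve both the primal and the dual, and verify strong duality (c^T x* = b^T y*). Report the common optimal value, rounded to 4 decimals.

The standard primal-dual pair for 'max c^T x s.t. A x <= b, x >= 0' is:
  Dual:  min b^T y  s.t.  A^T y >= c,  y >= 0.

So the dual LP is:
  minimize  7y1 + 12y2 + 15y3
  subject to:
    y1 + y3 >= 3
    y2 + 4y3 >= 1
    y1, y2, y3 >= 0

Solving the primal: x* = (7, 2).
  primal value c^T x* = 23.
Solving the dual: y* = (2.75, 0, 0.25).
  dual value b^T y* = 23.
Strong duality: c^T x* = b^T y*. Confirmed.

23


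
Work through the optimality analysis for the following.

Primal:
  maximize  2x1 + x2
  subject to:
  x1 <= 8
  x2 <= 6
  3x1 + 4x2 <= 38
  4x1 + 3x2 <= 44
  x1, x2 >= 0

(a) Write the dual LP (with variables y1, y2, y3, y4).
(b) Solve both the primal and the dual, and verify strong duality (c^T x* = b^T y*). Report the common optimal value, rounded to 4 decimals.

The standard primal-dual pair for 'max c^T x s.t. A x <= b, x >= 0' is:
  Dual:  min b^T y  s.t.  A^T y >= c,  y >= 0.

So the dual LP is:
  minimize  8y1 + 6y2 + 38y3 + 44y4
  subject to:
    y1 + 3y3 + 4y4 >= 2
    y2 + 4y3 + 3y4 >= 1
    y1, y2, y3, y4 >= 0

Solving the primal: x* = (8, 3.5).
  primal value c^T x* = 19.5.
Solving the dual: y* = (1.25, 0, 0.25, 0).
  dual value b^T y* = 19.5.
Strong duality: c^T x* = b^T y*. Confirmed.

19.5


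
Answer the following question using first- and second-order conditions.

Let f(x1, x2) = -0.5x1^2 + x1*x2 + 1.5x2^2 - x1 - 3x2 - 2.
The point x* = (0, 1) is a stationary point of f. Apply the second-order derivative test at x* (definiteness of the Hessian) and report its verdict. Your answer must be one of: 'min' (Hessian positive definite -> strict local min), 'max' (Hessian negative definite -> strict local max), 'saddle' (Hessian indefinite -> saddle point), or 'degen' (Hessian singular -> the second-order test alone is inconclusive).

Compute the Hessian H = grad^2 f:
  H = [[-1, 1], [1, 3]]
Verify stationarity: grad f(x*) = H x* + g = (0, 0).
Eigenvalues of H: -1.2361, 3.2361.
Eigenvalues have mixed signs, so H is indefinite -> x* is a saddle point.

saddle


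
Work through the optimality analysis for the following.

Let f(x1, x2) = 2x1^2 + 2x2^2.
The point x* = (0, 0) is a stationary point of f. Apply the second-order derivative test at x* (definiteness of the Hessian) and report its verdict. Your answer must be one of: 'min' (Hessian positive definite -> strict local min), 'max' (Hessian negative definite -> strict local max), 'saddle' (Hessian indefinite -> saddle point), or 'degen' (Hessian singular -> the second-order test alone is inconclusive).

Compute the Hessian H = grad^2 f:
  H = [[4, 0], [0, 4]]
Verify stationarity: grad f(x*) = H x* + g = (0, 0).
Eigenvalues of H: 4, 4.
Both eigenvalues > 0, so H is positive definite -> x* is a strict local min.

min


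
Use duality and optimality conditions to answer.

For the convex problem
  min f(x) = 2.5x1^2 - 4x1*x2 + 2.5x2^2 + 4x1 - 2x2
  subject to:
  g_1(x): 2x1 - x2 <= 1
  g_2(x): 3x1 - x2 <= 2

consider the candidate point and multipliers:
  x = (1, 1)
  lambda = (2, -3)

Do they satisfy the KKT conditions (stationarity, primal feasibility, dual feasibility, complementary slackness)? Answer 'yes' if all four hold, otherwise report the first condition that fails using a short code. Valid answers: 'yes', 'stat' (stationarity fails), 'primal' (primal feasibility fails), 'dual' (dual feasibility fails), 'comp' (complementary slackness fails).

Gradient of f: grad f(x) = Q x + c = (5, -1)
Constraint values g_i(x) = a_i^T x - b_i:
  g_1((1, 1)) = 0
  g_2((1, 1)) = 0
Stationarity residual: grad f(x) + sum_i lambda_i a_i = (0, 0)
  -> stationarity OK
Primal feasibility (all g_i <= 0): OK
Dual feasibility (all lambda_i >= 0): FAILS
Complementary slackness (lambda_i * g_i(x) = 0 for all i): OK

Verdict: the first failing condition is dual_feasibility -> dual.

dual


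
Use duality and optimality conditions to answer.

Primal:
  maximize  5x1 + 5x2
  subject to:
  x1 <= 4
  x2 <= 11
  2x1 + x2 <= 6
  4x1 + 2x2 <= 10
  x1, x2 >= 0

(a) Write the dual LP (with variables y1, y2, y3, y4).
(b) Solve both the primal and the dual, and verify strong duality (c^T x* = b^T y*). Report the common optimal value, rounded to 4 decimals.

The standard primal-dual pair for 'max c^T x s.t. A x <= b, x >= 0' is:
  Dual:  min b^T y  s.t.  A^T y >= c,  y >= 0.

So the dual LP is:
  minimize  4y1 + 11y2 + 6y3 + 10y4
  subject to:
    y1 + 2y3 + 4y4 >= 5
    y2 + y3 + 2y4 >= 5
    y1, y2, y3, y4 >= 0

Solving the primal: x* = (0, 5).
  primal value c^T x* = 25.
Solving the dual: y* = (0, 0, 0, 2.5).
  dual value b^T y* = 25.
Strong duality: c^T x* = b^T y*. Confirmed.

25


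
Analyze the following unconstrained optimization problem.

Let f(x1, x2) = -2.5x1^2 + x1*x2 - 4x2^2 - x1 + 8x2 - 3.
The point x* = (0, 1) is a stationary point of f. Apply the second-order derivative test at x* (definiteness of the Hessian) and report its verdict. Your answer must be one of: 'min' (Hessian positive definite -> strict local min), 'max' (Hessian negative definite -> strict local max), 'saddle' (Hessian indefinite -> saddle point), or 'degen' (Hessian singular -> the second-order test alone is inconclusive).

Compute the Hessian H = grad^2 f:
  H = [[-5, 1], [1, -8]]
Verify stationarity: grad f(x*) = H x* + g = (0, 0).
Eigenvalues of H: -8.3028, -4.6972.
Both eigenvalues < 0, so H is negative definite -> x* is a strict local max.

max


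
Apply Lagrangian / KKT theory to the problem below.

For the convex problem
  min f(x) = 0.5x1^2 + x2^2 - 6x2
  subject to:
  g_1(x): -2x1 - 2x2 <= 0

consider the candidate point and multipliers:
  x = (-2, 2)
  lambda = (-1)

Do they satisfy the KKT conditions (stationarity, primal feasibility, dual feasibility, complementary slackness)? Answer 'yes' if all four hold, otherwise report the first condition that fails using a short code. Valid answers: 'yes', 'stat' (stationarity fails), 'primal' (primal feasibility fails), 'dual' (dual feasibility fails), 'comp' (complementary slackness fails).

Gradient of f: grad f(x) = Q x + c = (-2, -2)
Constraint values g_i(x) = a_i^T x - b_i:
  g_1((-2, 2)) = 0
Stationarity residual: grad f(x) + sum_i lambda_i a_i = (0, 0)
  -> stationarity OK
Primal feasibility (all g_i <= 0): OK
Dual feasibility (all lambda_i >= 0): FAILS
Complementary slackness (lambda_i * g_i(x) = 0 for all i): OK

Verdict: the first failing condition is dual_feasibility -> dual.

dual
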